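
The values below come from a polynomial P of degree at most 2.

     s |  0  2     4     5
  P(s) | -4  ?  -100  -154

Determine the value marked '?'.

The 3 known points determine the degree-2 polynomial uniquely.
Write P(s) = as^2 + bs + c. Substituting each data point gives a linear system:
  c = -4
  16a + 4b + c = -100
  25a + 5b + c = -154
Solving the system yields a = -6, b = 0, c = -4.
So P(s) = -6s^2 - 4.
Then P(2) = -28.

-28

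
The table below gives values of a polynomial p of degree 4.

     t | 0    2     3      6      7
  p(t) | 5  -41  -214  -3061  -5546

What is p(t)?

Write p(t) = at^4 + bt^3 + ct^2 + dt + e. Substituting each data point gives a linear system:
  e = 5
  16a + 8b + 4c + 2d + e = -41
  81a + 27b + 9c + 3d + e = -214
  1296a + 216b + 36c + 6d + e = -3061
  2401a + 343b + 49c + 7d + e = -5546
Solving the system yields a = -2, b = -2, c = -2, d = 5, e = 5.
So p(t) = -2t^4 - 2t^3 - 2t^2 + 5t + 5.
Check: p(0) = 5. ✓

p(t) = -2t^4 - 2t^3 - 2t^2 + 5t + 5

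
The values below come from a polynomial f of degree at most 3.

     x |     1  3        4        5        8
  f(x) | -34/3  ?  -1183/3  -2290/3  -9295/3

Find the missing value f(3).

-170

The 4 known points determine the degree-3 polynomial uniquely.
Write f(x) = ax^3 + bx^2 + cx + d. Substituting each data point gives a linear system:
  a + b + c + d = -34/3
  64a + 16b + 4c + d = -1183/3
  125a + 25b + 5c + d = -2290/3
  512a + 64b + 8c + d = -9295/3
Solving the system yields a = -6, b = -1/3, c = 0, d = -5.
So f(x) = -6x^3 - (1/3)x^2 - 5.
Then f(3) = -170.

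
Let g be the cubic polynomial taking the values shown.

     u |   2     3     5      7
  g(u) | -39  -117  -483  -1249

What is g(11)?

Using the Lagrange interpolation formula with nodes 2, 3, 5, 7:
  L_0(u) = (u - 3)(u - 5)(u - 7) / -15
  L_1(u) = (u - 2)(u - 5)(u - 7) / 8
  L_2(u) = (u - 2)(u - 3)(u - 7) / -12
  L_3(u) = (u - 2)(u - 3)(u - 5) / 40
Then g(u) = -39·L_0(u) - 117·L_1(u) - 483·L_2(u) - 1249·L_3(u).
Expanding and collecting terms gives g(u) = -3u^3 - 5u^2 + 4u - 3.
Evaluating at u = 11: g(11) = -4557.

-4557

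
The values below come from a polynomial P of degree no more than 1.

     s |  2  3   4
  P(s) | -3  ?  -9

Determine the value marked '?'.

-6

The 2 known points determine the degree-1 polynomial uniquely.
Write P(s) = as + b. Substituting each data point gives a linear system:
  2a + b = -3
  4a + b = -9
Solving the system yields a = -3, b = 3.
So P(s) = -3s + 3.
Then P(3) = -6.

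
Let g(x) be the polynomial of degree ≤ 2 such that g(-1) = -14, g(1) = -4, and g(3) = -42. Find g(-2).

-37

Write g(x) = ax^2 + bx + c. Substituting each data point gives a linear system:
  a - b + c = -14
  a + b + c = -4
  9a + 3b + c = -42
Solving the system yields a = -6, b = 5, c = -3.
So g(x) = -6x² + 5x - 3.
Then g(-2) = -37.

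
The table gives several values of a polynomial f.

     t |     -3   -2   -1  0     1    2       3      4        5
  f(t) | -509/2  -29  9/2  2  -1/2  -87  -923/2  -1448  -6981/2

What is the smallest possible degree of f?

Forward differences of the values at t = -3, -2, -1, 0, 1, 2, 3, 4, 5:
  f  : -509/2  -29  9/2  2  -1/2  -87  -923/2  -1448  -6981/2
  Δ  : 451/2  67/2  -5/2  -5/2  -173/2  -749/2  -1973/2  -4085/2
  Δ^2: -192  -36  0  -84  -288  -612  -1056
  Δ^3: 156  36  -84  -204  -324  -444
  Δ^4: -120  -120  -120  -120  -120
  Δ^5: 0  0  0  0
  Δ^6: 0  0  0
  Δ^7: 0  0
  Δ^8: 0
The fourth differences are constant (-120) and nonzero, while all higher differences vanish, so the minimal degree is 4.

4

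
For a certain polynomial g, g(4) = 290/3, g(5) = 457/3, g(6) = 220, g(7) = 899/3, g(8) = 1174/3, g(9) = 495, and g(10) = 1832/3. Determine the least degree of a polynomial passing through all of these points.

2

Forward differences of the values at t = 4, 5, 6, 7, 8, 9, 10:
  g  : 290/3  457/3  220  899/3  1174/3  495  1832/3
  Δ  : 167/3  203/3  239/3  275/3  311/3  347/3
  Δ^2: 12  12  12  12  12
  Δ^3: 0  0  0  0
  Δ^4: 0  0  0
  Δ^5: 0  0
  Δ^6: 0
The second differences are constant (12) and nonzero, while all higher differences vanish, so the minimal degree is 2.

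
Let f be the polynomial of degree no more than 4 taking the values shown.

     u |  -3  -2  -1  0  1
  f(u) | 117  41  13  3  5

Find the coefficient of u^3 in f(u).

1

Write f(u) = au^4 + bu^3 + cu^2 + du + e. Substituting each data point gives a linear system:
  81a - 27b + 9c - 3d + e = 117
  16a - 8b + 4c - 2d + e = 41
  a - b + c - d + e = 13
  e = 3
  a + b + c + d + e = 5
Solving the system yields a = 1, b = 1, c = 5, d = -5, e = 3.
So f(u) = u^4 + u^3 + 5u^2 - 5u + 3.
The coefficient of u^3 is 1.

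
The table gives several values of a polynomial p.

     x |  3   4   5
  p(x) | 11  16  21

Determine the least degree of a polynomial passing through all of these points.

Forward differences of the values at x = 3, 4, 5:
  p  : 11  16  21
  Δ  : 5  5
  Δ^2: 0
The first differences are constant (5) and nonzero, while all higher differences vanish, so the minimal degree is 1.

1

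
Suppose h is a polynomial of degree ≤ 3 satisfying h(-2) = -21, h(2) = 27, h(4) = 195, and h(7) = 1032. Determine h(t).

h(t) = 3t^3 + 3

Write h(t) = at^3 + bt^2 + ct + d. Substituting each data point gives a linear system:
  -8a + 4b - 2c + d = -21
  8a + 4b + 2c + d = 27
  64a + 16b + 4c + d = 195
  343a + 49b + 7c + d = 1032
Solving the system yields a = 3, b = 0, c = 0, d = 3.
So h(t) = 3t³ + 3.
Check: h(-2) = -21. ✓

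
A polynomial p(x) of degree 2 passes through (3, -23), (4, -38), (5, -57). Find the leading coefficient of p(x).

Write p(x) = ax^2 + bx + c. Substituting each data point gives a linear system:
  9a + 3b + c = -23
  16a + 4b + c = -38
  25a + 5b + c = -57
Solving the system yields a = -2, b = -1, c = -2.
So p(x) = -2x² - x - 2.
The leading coefficient is -2.

-2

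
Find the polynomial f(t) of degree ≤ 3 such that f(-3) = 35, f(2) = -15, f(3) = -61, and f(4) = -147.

f(t) = -2t^3 - 2t^2 + 2t + 5

Using the Lagrange interpolation formula with nodes -3, 2, 3, 4:
  L_0(t) = (t - 2)(t - 3)(t - 4) / -210
  L_1(t) = (t + 3)(t - 3)(t - 4) / 10
  L_2(t) = (t + 3)(t - 2)(t - 4) / -6
  L_3(t) = (t + 3)(t - 2)(t - 3) / 14
Then f(t) = 35·L_0(t) - 15·L_1(t) - 61·L_2(t) - 147·L_3(t).
Expanding and collecting terms gives f(t) = -2t^3 - 2t^2 + 2t + 5.
Check: f(-3) = 35. ✓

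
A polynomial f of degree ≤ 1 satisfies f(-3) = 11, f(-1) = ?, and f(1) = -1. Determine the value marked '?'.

On equispaced nodes a degree-1 polynomial has vanishing second forward difference, so
  f(-3) - 2·f(-1) + f(1) = 0.
Substituting the known values and solving for f(-1):
  -2·f(-1) = -10
  f(-1) = 5.

5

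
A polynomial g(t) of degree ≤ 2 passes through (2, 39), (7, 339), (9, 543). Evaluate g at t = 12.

939

Using the Lagrange interpolation formula with nodes 2, 7, 9:
  L_0(t) = (t - 7)(t - 9) / 35
  L_1(t) = (t - 2)(t - 9) / -10
  L_2(t) = (t - 2)(t - 7) / 14
Then g(t) = 39·L_0(t) + 339·L_1(t) + 543·L_2(t).
Expanding and collecting terms gives g(t) = 6t² + 6t + 3.
Evaluating at t = 12: g(12) = 939.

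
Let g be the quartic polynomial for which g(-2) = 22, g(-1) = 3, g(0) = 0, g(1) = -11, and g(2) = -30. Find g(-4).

Write g(n) = an^4 + bn^3 + cn^2 + dn + e. Substituting each data point gives a linear system:
  16a - 8b + 4c - 2d + e = 22
  a - b + c - d + e = 3
  e = 0
  a + b + c + d + e = -11
  16a + 8b + 4c + 2d + e = -30
Solving the system yields a = 1, b = -2, c = -5, d = -5, e = 0.
So g(n) = n^4 - 2n^3 - 5n^2 - 5n.
Then g(-4) = 324.

324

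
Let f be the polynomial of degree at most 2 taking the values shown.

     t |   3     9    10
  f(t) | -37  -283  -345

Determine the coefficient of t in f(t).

Write f(t) = at^2 + bt + c. Substituting each data point gives a linear system:
  9a + 3b + c = -37
  81a + 9b + c = -283
  100a + 10b + c = -345
Solving the system yields a = -3, b = -5, c = 5.
So f(t) = -3t^2 - 5t + 5.
The coefficient of t is -5.

-5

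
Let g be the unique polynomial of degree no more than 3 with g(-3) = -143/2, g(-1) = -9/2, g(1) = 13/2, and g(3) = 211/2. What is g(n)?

g(n) = 3n^3 + 2n^2 + (5/2)n - 1

Using the Lagrange interpolation formula with nodes -3, -1, 1, 3:
  L_0(n) = (n + 1)(n - 1)(n - 3) / -48
  L_1(n) = (n + 3)(n - 1)(n - 3) / 16
  L_2(n) = (n + 3)(n + 1)(n - 3) / -16
  L_3(n) = (n + 3)(n + 1)(n - 1) / 48
Then g(n) = -143/2·L_0(n) - 9/2·L_1(n) + 13/2·L_2(n) + 211/2·L_3(n).
Expanding and collecting terms gives g(n) = 3n^3 + 2n^2 + (5/2)n - 1.
Check: g(-1) = -9/2. ✓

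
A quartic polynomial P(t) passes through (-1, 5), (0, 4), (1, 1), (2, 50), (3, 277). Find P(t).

P(t) = 3t^4 + 3t^3 - 4t^2 - 5t + 4

Write P(t) = at^4 + bt^3 + ct^2 + dt + e. Substituting each data point gives a linear system:
  a - b + c - d + e = 5
  e = 4
  a + b + c + d + e = 1
  16a + 8b + 4c + 2d + e = 50
  81a + 27b + 9c + 3d + e = 277
Solving the system yields a = 3, b = 3, c = -4, d = -5, e = 4.
So P(t) = 3t^4 + 3t^3 - 4t^2 - 5t + 4.
Check: P(0) = 4. ✓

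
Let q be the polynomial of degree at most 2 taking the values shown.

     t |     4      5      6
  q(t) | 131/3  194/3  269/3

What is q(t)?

Using the Lagrange interpolation formula with nodes 4, 5, 6:
  L_0(t) = (t - 5)(t - 6) / 2
  L_1(t) = (t - 4)(t - 6) / -1
  L_2(t) = (t - 4)(t - 5) / 2
Then q(t) = 131/3·L_0(t) + 194/3·L_1(t) + 269/3·L_2(t).
Expanding and collecting terms gives q(t) = 2t² + 3t - 1/3.
Check: q(6) = 269/3. ✓

q(t) = 2t^2 + 3t - 1/3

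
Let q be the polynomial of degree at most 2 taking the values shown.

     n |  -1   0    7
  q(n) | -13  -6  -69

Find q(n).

Write q(n) = an^2 + bn + c. Substituting each data point gives a linear system:
  a - b + c = -13
  c = -6
  49a + 7b + c = -69
Solving the system yields a = -2, b = 5, c = -6.
So q(n) = -2n^2 + 5n - 6.
Check: q(7) = -69. ✓

q(n) = -2n^2 + 5n - 6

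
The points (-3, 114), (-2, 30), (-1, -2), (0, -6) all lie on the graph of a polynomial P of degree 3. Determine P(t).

P(t) = -4t^3 + 2t^2 + 2t - 6

Write P(t) = at^3 + bt^2 + ct + d. Substituting each data point gives a linear system:
  -27a + 9b - 3c + d = 114
  -8a + 4b - 2c + d = 30
  -a + b - c + d = -2
  d = -6
Solving the system yields a = -4, b = 2, c = 2, d = -6.
So P(t) = -4t^3 + 2t^2 + 2t - 6.
Check: P(0) = -6. ✓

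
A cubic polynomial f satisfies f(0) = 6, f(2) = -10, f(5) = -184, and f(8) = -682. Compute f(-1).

Using the Lagrange interpolation formula with nodes 0, 2, 5, 8:
  L_0(u) = (u - 2)(u - 5)(u - 8) / -80
  L_1(u) = u(u - 5)(u - 8) / 36
  L_2(u) = u(u - 2)(u - 8) / -45
  L_3(u) = u(u - 2)(u - 5) / 144
Then f(u) = 6·L_0(u) - 10·L_1(u) - 184·L_2(u) - 682·L_3(u).
Expanding and collecting terms gives f(u) = -u^3 - 3u^2 + 2u + 6.
Evaluating at u = -1: f(-1) = 2.

2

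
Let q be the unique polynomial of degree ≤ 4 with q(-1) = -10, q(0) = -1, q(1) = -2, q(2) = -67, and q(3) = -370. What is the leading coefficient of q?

-5

Write q(x) = ax^4 + bx^3 + cx^2 + dx + e. Substituting each data point gives a linear system:
  a - b + c - d + e = -10
  e = -1
  a + b + c + d + e = -2
  16a + 8b + 4c + 2d + e = -67
  81a + 27b + 9c + 3d + e = -370
Solving the system yields a = -5, b = 1, c = 0, d = 3, e = -1.
So q(x) = -5x⁴ + x³ + 3x - 1.
The leading coefficient is -5.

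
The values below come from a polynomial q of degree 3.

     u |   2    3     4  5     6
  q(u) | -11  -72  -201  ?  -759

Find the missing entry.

-422

The 4 known points determine the degree-3 polynomial uniquely.
Write q(u) = au^3 + bu^2 + cu + d. Substituting each data point gives a linear system:
  8a + 4b + 2c + d = -11
  27a + 9b + 3c + d = -72
  64a + 16b + 4c + d = -201
  216a + 36b + 6c + d = -759
Solving the system yields a = -4, b = 2, c = 5, d = 3.
So q(u) = -4u³ + 2u² + 5u + 3.
Then q(5) = -422.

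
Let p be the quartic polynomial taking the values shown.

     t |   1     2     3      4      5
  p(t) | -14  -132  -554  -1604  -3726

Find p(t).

Using the Lagrange interpolation formula with nodes 1, 2, 3, 4, 5:
  L_0(t) = (t - 2)(t - 3)(t - 4)(t - 5) / 24
  L_1(t) = (t - 1)(t - 3)(t - 4)(t - 5) / -6
  L_2(t) = (t - 1)(t - 2)(t - 4)(t - 5) / 4
  L_3(t) = (t - 1)(t - 2)(t - 3)(t - 5) / -6
  L_4(t) = (t - 1)(t - 2)(t - 3)(t - 4) / 24
Then p(t) = -14·L_0(t) - 132·L_1(t) - 554·L_2(t) - 1604·L_3(t) - 3726·L_4(t).
Expanding and collecting terms gives p(t) = -5t^4 - 4t^3 - 3t^2 - 6t + 4.
Check: p(4) = -1604. ✓

p(t) = -5t^4 - 4t^3 - 3t^2 - 6t + 4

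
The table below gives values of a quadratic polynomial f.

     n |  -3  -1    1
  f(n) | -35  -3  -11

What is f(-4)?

Forward differences of the values at n = -3, -1, 1:
  f  : -35  -3  -11
  Δ  : 32  -8
  Δ^2: -40
The second differences are constant, confirming degree 2.
Interpolating (Newton forward form) and evaluating at n = -4 gives f(-4) = -66.

-66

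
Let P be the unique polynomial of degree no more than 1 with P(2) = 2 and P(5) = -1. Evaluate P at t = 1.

Write P(t) = at + b. Substituting each data point gives a linear system:
  2a + b = 2
  5a + b = -1
Solving the system yields a = -1, b = 4.
So P(t) = -t + 4.
Then P(1) = 3.

3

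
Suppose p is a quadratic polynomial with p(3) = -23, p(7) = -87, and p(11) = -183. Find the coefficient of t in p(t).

-6

Write p(t) = at^2 + bt + c. Substituting each data point gives a linear system:
  9a + 3b + c = -23
  49a + 7b + c = -87
  121a + 11b + c = -183
Solving the system yields a = -1, b = -6, c = 4.
So p(t) = -t^2 - 6t + 4.
The coefficient of t is -6.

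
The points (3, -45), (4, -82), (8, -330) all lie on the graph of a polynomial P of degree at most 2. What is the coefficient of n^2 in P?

-5

Write P(n) = an^2 + bn + c. Substituting each data point gives a linear system:
  9a + 3b + c = -45
  16a + 4b + c = -82
  64a + 8b + c = -330
Solving the system yields a = -5, b = -2, c = 6.
So P(n) = -5n^2 - 2n + 6.
The leading coefficient is -5.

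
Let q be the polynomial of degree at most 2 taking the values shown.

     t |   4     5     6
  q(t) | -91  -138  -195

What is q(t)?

Using the Lagrange interpolation formula with nodes 4, 5, 6:
  L_0(t) = (t - 5)(t - 6) / 2
  L_1(t) = (t - 4)(t - 6) / -1
  L_2(t) = (t - 4)(t - 5) / 2
Then q(t) = -91·L_0(t) - 138·L_1(t) - 195·L_2(t).
Expanding and collecting terms gives q(t) = -5t^2 - 2t - 3.
Check: q(6) = -195. ✓

q(t) = -5t^2 - 2t - 3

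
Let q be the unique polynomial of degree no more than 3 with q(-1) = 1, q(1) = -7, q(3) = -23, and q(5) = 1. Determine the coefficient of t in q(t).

-5

Write q(t) = at^3 + bt^2 + ct + d. Substituting each data point gives a linear system:
  -a + b - c + d = 1
  a + b + c + d = -7
  27a + 9b + 3c + d = -23
  125a + 25b + 5c + d = 1
Solving the system yields a = 1, b = -4, c = -5, d = 1.
So q(t) = t^3 - 4t^2 - 5t + 1.
The coefficient of t is -5.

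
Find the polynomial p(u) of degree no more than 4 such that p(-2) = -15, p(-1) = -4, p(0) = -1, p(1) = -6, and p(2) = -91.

Write p(u) = au^4 + bu^3 + cu^2 + du + e. Substituting each data point gives a linear system:
  16a - 8b + 4c - 2d + e = -15
  a - b + c - d + e = -4
  e = -1
  a + b + c + d + e = -6
  16a + 8b + 4c + 2d + e = -91
Solving the system yields a = -3, b = -6, c = -1, d = 5, e = -1.
So p(u) = -3u^4 - 6u^3 - u^2 + 5u - 1.
Check: p(-1) = -4. ✓

p(u) = -3u^4 - 6u^3 - u^2 + 5u - 1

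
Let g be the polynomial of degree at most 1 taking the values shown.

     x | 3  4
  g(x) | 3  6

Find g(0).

Write g(x) = ax + b. Substituting each data point gives a linear system:
  3a + b = 3
  4a + b = 6
Solving the system yields a = 3, b = -6.
So g(x) = 3x - 6.
Then g(0) = -6.

-6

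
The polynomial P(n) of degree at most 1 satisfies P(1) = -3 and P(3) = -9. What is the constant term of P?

0

Write P(n) = an + b. Substituting each data point gives a linear system:
  a + b = -3
  3a + b = -9
Solving the system yields a = -3, b = 0.
So P(n) = -3n.
The constant term is 0.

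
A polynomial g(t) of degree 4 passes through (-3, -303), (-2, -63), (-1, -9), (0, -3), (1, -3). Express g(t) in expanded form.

g(t) = -4t^4 - t^3 + t^2 + 4t - 3

Write g(t) = at^4 + bt^3 + ct^2 + dt + e. Substituting each data point gives a linear system:
  81a - 27b + 9c - 3d + e = -303
  16a - 8b + 4c - 2d + e = -63
  a - b + c - d + e = -9
  e = -3
  a + b + c + d + e = -3
Solving the system yields a = -4, b = -1, c = 1, d = 4, e = -3.
So g(t) = -4t⁴ - t³ + t² + 4t - 3.
Check: g(-1) = -9. ✓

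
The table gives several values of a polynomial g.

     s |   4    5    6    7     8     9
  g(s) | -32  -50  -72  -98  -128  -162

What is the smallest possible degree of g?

Forward differences of the values at s = 4, 5, 6, 7, 8, 9:
  g  : -32  -50  -72  -98  -128  -162
  Δ  : -18  -22  -26  -30  -34
  Δ^2: -4  -4  -4  -4
  Δ^3: 0  0  0
  Δ^4: 0  0
  Δ^5: 0
The second differences are constant (-4) and nonzero, while all higher differences vanish, so the minimal degree is 2.

2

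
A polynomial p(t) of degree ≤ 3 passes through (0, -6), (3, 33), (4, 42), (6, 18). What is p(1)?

3

Using the Lagrange interpolation formula with nodes 0, 3, 4, 6:
  L_0(t) = (t - 3)(t - 4)(t - 6) / -72
  L_1(t) = t(t - 4)(t - 6) / 9
  L_2(t) = t(t - 3)(t - 6) / -8
  L_3(t) = t(t - 3)(t - 4) / 36
Then p(t) = -6·L_0(t) + 33·L_1(t) + 42·L_2(t) + 18·L_3(t).
Expanding and collecting terms gives p(t) = -t^3 + 6t^2 + 4t - 6.
Evaluating at t = 1: p(1) = 3.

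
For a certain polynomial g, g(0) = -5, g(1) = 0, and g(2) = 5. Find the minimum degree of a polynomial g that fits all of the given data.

Forward differences of the values at x = 0, 1, 2:
  g  : -5  0  5
  Δ  : 5  5
  Δ^2: 0
The first differences are constant (5) and nonzero, while all higher differences vanish, so the minimal degree is 1.

1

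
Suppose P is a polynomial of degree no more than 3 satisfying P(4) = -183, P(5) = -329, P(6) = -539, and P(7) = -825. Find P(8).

Using the Lagrange interpolation formula with nodes 4, 5, 6, 7:
  L_0(t) = (t - 5)(t - 6)(t - 7) / -6
  L_1(t) = (t - 4)(t - 6)(t - 7) / 2
  L_2(t) = (t - 4)(t - 5)(t - 7) / -2
  L_3(t) = (t - 4)(t - 5)(t - 6) / 6
Then P(t) = -183·L_0(t) - 329·L_1(t) - 539·L_2(t) - 825·L_3(t).
Expanding and collecting terms gives P(t) = -2t^3 - 2t^2 - 6t + 1.
Evaluating at t = 8: P(8) = -1199.

-1199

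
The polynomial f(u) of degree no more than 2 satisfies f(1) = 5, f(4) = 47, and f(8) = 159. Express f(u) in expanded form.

f(u) = 2u^2 + 4u - 1

Using the Lagrange interpolation formula with nodes 1, 4, 8:
  L_0(u) = (u - 4)(u - 8) / 21
  L_1(u) = (u - 1)(u - 8) / -12
  L_2(u) = (u - 1)(u - 4) / 28
Then f(u) = 5·L_0(u) + 47·L_1(u) + 159·L_2(u).
Expanding and collecting terms gives f(u) = 2u^2 + 4u - 1.
Check: f(8) = 159. ✓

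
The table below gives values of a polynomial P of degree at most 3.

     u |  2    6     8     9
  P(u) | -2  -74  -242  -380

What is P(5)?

Write P(u) = au^3 + bu^2 + cu + d. Substituting each data point gives a linear system:
  8a + 4b + 2c + d = -2
  216a + 36b + 6c + d = -74
  512a + 64b + 8c + d = -242
  729a + 81b + 9c + d = -380
Solving the system yields a = -1, b = 5, c = -6, d = -2.
So P(u) = -u^3 + 5u^2 - 6u - 2.
Then P(5) = -32.

-32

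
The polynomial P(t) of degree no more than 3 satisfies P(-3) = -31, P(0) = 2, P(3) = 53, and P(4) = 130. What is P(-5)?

-203

Write P(t) = at^3 + bt^2 + ct + d. Substituting each data point gives a linear system:
  -27a + 9b - 3c + d = -31
  d = 2
  27a + 9b + 3c + d = 53
  64a + 16b + 4c + d = 130
Solving the system yields a = 2, b = 1, c = -4, d = 2.
So P(t) = 2t^3 + t^2 - 4t + 2.
Then P(-5) = -203.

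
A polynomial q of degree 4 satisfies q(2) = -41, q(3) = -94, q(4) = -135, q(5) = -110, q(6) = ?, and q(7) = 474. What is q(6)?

On equispaced nodes a degree-4 polynomial has vanishing fifth forward difference, so
  - q(2) + 5·q(3) - 10·q(4) + 10·q(5) - 5·q(6) + q(7) = 0.
Substituting the known values and solving for q(6):
  -5·q(6) = -295
  q(6) = 59.

59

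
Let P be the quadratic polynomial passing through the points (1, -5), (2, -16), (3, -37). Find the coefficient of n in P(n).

4

Write P(n) = an^2 + bn + c. Substituting each data point gives a linear system:
  a + b + c = -5
  4a + 2b + c = -16
  9a + 3b + c = -37
Solving the system yields a = -5, b = 4, c = -4.
So P(n) = -5n^2 + 4n - 4.
The coefficient of n is 4.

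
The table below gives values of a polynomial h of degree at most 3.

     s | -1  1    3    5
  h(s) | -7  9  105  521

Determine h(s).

Write h(s) = as^3 + bs^2 + cs + d. Substituting each data point gives a linear system:
  -a + b - c + d = -7
  a + b + c + d = 9
  27a + 9b + 3c + d = 105
  125a + 25b + 5c + d = 521
Solving the system yields a = 5, b = -5, c = 3, d = 6.
So h(s) = 5s^3 - 5s^2 + 3s + 6.
Check: h(3) = 105. ✓

h(s) = 5s^3 - 5s^2 + 3s + 6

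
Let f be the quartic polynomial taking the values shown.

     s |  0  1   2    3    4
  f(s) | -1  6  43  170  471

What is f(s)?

Write f(s) = as^4 + bs^3 + cs^2 + ds + e. Substituting each data point gives a linear system:
  e = -1
  a + b + c + d + e = 6
  16a + 8b + 4c + 2d + e = 43
  81a + 27b + 9c + 3d + e = 170
  256a + 64b + 16c + 4d + e = 471
Solving the system yields a = 1, b = 4, c = -4, d = 6, e = -1.
So f(s) = s^4 + 4s^3 - 4s^2 + 6s - 1.
Check: f(1) = 6. ✓

f(s) = s^4 + 4s^3 - 4s^2 + 6s - 1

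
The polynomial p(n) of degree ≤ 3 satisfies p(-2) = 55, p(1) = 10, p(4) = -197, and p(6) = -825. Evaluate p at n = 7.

Using the Lagrange interpolation formula with nodes -2, 1, 4, 6:
  L_0(n) = (n - 1)(n - 4)(n - 6) / -144
  L_1(n) = (n + 2)(n - 4)(n - 6) / 45
  L_2(n) = (n + 2)(n - 1)(n - 6) / -36
  L_3(n) = (n + 2)(n - 1)(n - 4) / 80
Then p(n) = 55·L_0(n) + 10·L_1(n) - 197·L_2(n) - 825·L_3(n).
Expanding and collecting terms gives p(n) = -5n³ + 6n² + 6n + 3.
Evaluating at n = 7: p(7) = -1376.

-1376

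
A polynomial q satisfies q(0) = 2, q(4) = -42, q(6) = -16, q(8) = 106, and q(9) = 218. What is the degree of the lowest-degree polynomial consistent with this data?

Divided differences on the nodes 0, 4, 6, 8, 9:
  order 0: 2  -42  -16  106  218
  order 1: -11  13  61  112
  order 2: 4  12  17
  order 3: 1  1
  order 4: 0
The order-3 divided differences are all 1 (nonzero) and every higher order vanishes, so the data lies on a polynomial of degree exactly 3.

3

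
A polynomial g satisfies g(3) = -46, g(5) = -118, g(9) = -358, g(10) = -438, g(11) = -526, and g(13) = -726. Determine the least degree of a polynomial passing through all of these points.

Divided differences on the nodes 3, 5, 9, 10, 11, 13:
  order 0: -46  -118  -358  -438  -526  -726
  order 1: -36  -60  -80  -88  -100
  order 2: -4  -4  -4  -4
  order 3: 0  0  0
  order 4: 0  0
  order 5: 0
The order-2 divided differences are all -4 (nonzero) and every higher order vanishes, so the data lies on a polynomial of degree exactly 2.

2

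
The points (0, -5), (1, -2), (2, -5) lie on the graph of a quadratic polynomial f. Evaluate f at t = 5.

-50

Using the Lagrange interpolation formula with nodes 0, 1, 2:
  L_0(t) = (t - 1)(t - 2) / 2
  L_1(t) = t(t - 2) / -1
  L_2(t) = t(t - 1) / 2
Then f(t) = -5·L_0(t) - 2·L_1(t) - 5·L_2(t).
Expanding and collecting terms gives f(t) = -3t² + 6t - 5.
Evaluating at t = 5: f(5) = -50.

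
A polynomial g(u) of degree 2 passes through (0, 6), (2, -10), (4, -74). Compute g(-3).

Using the Lagrange interpolation formula with nodes 0, 2, 4:
  L_0(u) = (u - 2)(u - 4) / 8
  L_1(u) = u(u - 4) / -4
  L_2(u) = u(u - 2) / 8
Then g(u) = 6·L_0(u) - 10·L_1(u) - 74·L_2(u).
Expanding and collecting terms gives g(u) = -6u^2 + 4u + 6.
Evaluating at u = -3: g(-3) = -60.

-60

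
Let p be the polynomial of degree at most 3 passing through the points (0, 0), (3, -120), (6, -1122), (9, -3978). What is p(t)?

Write p(t) = at^3 + bt^2 + ct + d. Substituting each data point gives a linear system:
  d = 0
  27a + 9b + 3c + d = -120
  216a + 36b + 6c + d = -1122
  729a + 81b + 9c + d = -3978
Solving the system yields a = -6, b = 5, c = -1, d = 0.
So p(t) = -6t³ + 5t² - t.
Check: p(0) = 0. ✓

p(t) = -6t^3 + 5t^2 - t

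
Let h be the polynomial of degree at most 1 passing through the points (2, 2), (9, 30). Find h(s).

Using the Lagrange interpolation formula with nodes 2, 9:
  L_0(s) = (s - 9) / -7
  L_1(s) = (s - 2) / 7
Then h(s) = 2·L_0(s) + 30·L_1(s).
Expanding and collecting terms gives h(s) = 4s - 6.
Check: h(2) = 2. ✓

h(s) = 4s - 6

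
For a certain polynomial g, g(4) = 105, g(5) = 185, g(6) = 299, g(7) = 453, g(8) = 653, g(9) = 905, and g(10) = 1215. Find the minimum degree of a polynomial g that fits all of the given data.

3

Forward differences of the values at t = 4, 5, 6, 7, 8, 9, 10:
  g  : 105  185  299  453  653  905  1215
  Δ  : 80  114  154  200  252  310
  Δ^2: 34  40  46  52  58
  Δ^3: 6  6  6  6
  Δ^4: 0  0  0
  Δ^5: 0  0
  Δ^6: 0
The third differences are constant (6) and nonzero, while all higher differences vanish, so the minimal degree is 3.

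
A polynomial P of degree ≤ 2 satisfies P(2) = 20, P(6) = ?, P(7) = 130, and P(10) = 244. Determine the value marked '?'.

The 3 known points determine the degree-2 polynomial uniquely.
Write P(t) = at^2 + bt + c. Substituting each data point gives a linear system:
  4a + 2b + c = 20
  49a + 7b + c = 130
  100a + 10b + c = 244
Solving the system yields a = 2, b = 4, c = 4.
So P(t) = 2t² + 4t + 4.
Then P(6) = 100.

100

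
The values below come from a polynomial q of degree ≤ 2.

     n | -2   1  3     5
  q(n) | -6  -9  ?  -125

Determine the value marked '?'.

The 3 known points determine the degree-2 polynomial uniquely.
Write q(n) = an^2 + bn + c. Substituting each data point gives a linear system:
  4a - 2b + c = -6
  a + b + c = -9
  25a + 5b + c = -125
Solving the system yields a = -4, b = -5, c = 0.
So q(n) = -4n² - 5n.
Then q(3) = -51.

-51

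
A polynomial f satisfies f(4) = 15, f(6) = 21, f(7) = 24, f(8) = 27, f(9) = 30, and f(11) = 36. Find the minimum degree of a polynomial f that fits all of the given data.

Divided differences on the nodes 4, 6, 7, 8, 9, 11:
  order 0: 15  21  24  27  30  36
  order 1: 3  3  3  3  3
  order 2: 0  0  0  0
  order 3: 0  0  0
  order 4: 0  0
  order 5: 0
The order-1 divided differences are all 3 (nonzero) and every higher order vanishes, so the data lies on a polynomial of degree exactly 1.

1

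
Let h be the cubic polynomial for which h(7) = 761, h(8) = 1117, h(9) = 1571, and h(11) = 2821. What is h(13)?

Write h(x) = ax^3 + bx^2 + cx + d. Substituting each data point gives a linear system:
  343a + 49b + 7c + d = 761
  512a + 64b + 8c + d = 1117
  729a + 81b + 9c + d = 1571
  1331a + 121b + 11c + d = 2821
Solving the system yields a = 2, b = 1, c = 3, d = 5.
So h(x) = 2x^3 + x^2 + 3x + 5.
Then h(13) = 4607.

4607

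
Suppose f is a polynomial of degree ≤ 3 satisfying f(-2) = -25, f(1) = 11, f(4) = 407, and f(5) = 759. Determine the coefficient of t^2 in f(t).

Write f(t) = at^3 + bt^2 + ct + d. Substituting each data point gives a linear system:
  -8a + 4b - 2c + d = -25
  a + b + c + d = 11
  64a + 16b + 4c + d = 407
  125a + 25b + 5c + d = 759
Solving the system yields a = 5, b = 5, c = 2, d = -1.
So f(t) = 5t^3 + 5t^2 + 2t - 1.
The coefficient of t^2 is 5.

5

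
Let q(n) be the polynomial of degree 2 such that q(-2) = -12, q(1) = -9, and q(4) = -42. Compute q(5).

Write q(n) = an^2 + bn + c. Substituting each data point gives a linear system:
  4a - 2b + c = -12
  a + b + c = -9
  16a + 4b + c = -42
Solving the system yields a = -2, b = -1, c = -6.
So q(n) = -2n² - n - 6.
Then q(5) = -61.

-61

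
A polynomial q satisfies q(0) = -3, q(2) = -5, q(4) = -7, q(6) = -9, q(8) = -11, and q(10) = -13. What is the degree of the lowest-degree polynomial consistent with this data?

1

Forward differences of the values at n = 0, 2, 4, 6, 8, 10:
  q  : -3  -5  -7  -9  -11  -13
  Δ  : -2  -2  -2  -2  -2
  Δ^2: 0  0  0  0
  Δ^3: 0  0  0
  Δ^4: 0  0
  Δ^5: 0
The first differences are constant (-2) and nonzero, while all higher differences vanish, so the minimal degree is 1.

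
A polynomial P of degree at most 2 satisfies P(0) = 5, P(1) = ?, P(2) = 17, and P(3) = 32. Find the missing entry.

The 3 known points determine the degree-2 polynomial uniquely.
Write P(s) = as^2 + bs + c. Substituting each data point gives a linear system:
  c = 5
  4a + 2b + c = 17
  9a + 3b + c = 32
Solving the system yields a = 3, b = 0, c = 5.
So P(s) = 3s² + 5.
Then P(1) = 8.

8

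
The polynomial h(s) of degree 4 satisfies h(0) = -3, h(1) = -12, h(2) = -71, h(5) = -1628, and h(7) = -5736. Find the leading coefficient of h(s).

Write h(s) = as^4 + bs^3 + cs^2 + ds + e. Substituting each data point gives a linear system:
  e = -3
  a + b + c + d + e = -12
  16a + 8b + 4c + 2d + e = -71
  625a + 125b + 25c + 5d + e = -1628
  2401a + 343b + 49c + 7d + e = -5736
Solving the system yields a = -2, b = -2, c = -5, d = 0, e = -3.
So h(s) = -2s^4 - 2s^3 - 5s^2 - 3.
The leading coefficient is -2.

-2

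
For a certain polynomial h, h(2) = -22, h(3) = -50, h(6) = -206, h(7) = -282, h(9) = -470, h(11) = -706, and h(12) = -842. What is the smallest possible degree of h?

2

Divided differences on the nodes 2, 3, 6, 7, 9, 11, 12:
  order 0: -22  -50  -206  -282  -470  -706  -842
  order 1: -28  -52  -76  -94  -118  -136
  order 2: -6  -6  -6  -6  -6
  order 3: 0  0  0  0
  order 4: 0  0  0
  order 5: 0  0
  order 6: 0
The order-2 divided differences are all -6 (nonzero) and every higher order vanishes, so the data lies on a polynomial of degree exactly 2.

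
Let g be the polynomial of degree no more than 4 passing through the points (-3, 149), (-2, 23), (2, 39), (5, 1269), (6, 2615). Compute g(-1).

Write g(s) = as^4 + bs^3 + cs^2 + ds + e. Substituting each data point gives a linear system:
  81a - 27b + 9c - 3d + e = 149
  16a - 8b + 4c - 2d + e = 23
  16a + 8b + 4c + 2d + e = 39
  625a + 125b + 25c + 5d + e = 1269
  1296a + 216b + 36c + 6d + e = 2615
Solving the system yields a = 2, b = 0, c = 0, d = 4, e = -1.
So g(s) = 2s⁴ + 4s - 1.
Then g(-1) = -3.

-3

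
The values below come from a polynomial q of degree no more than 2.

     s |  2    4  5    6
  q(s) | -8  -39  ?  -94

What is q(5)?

The 3 known points determine the degree-2 polynomial uniquely.
Write q(s) = as^2 + bs + c. Substituting each data point gives a linear system:
  4a + 2b + c = -8
  16a + 4b + c = -39
  36a + 6b + c = -94
Solving the system yields a = -3, b = 5/2, c = -1.
So q(s) = -3s^2 + (5/2)s - 1.
Then q(5) = -127/2.

-127/2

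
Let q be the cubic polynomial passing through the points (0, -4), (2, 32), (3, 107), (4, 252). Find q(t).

q(t) = 4t^3 - t^2 + 4t - 4

Using the Lagrange interpolation formula with nodes 0, 2, 3, 4:
  L_0(t) = (t - 2)(t - 3)(t - 4) / -24
  L_1(t) = t(t - 3)(t - 4) / 4
  L_2(t) = t(t - 2)(t - 4) / -3
  L_3(t) = t(t - 2)(t - 3) / 8
Then q(t) = -4·L_0(t) + 32·L_1(t) + 107·L_2(t) + 252·L_3(t).
Expanding and collecting terms gives q(t) = 4t³ - t² + 4t - 4.
Check: q(4) = 252. ✓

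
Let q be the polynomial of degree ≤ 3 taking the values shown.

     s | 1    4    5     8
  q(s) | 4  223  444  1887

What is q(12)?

6527

Using the Lagrange interpolation formula with nodes 1, 4, 5, 8:
  L_0(s) = (s - 4)(s - 5)(s - 8) / -84
  L_1(s) = (s - 1)(s - 5)(s - 8) / 12
  L_2(s) = (s - 1)(s - 4)(s - 8) / -12
  L_3(s) = (s - 1)(s - 4)(s - 5) / 84
Then q(s) = 4·L_0(s) + 223·L_1(s) + 444·L_2(s) + 1887·L_3(s).
Expanding and collecting terms gives q(s) = 4s^3 - 3s^2 + 4s - 1.
Evaluating at s = 12: q(12) = 6527.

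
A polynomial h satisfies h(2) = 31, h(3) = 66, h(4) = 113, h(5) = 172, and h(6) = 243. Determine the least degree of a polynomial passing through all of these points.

2

Divided differences on the nodes 2, 3, 4, 5, 6:
  order 0: 31  66  113  172  243
  order 1: 35  47  59  71
  order 2: 6  6  6
  order 3: 0  0
  order 4: 0
The order-2 divided differences are all 6 (nonzero) and every higher order vanishes, so the data lies on a polynomial of degree exactly 2.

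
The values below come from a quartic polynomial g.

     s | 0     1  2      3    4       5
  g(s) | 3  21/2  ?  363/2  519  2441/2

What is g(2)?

49

The 5 known points determine the degree-4 polynomial uniquely.
Write g(s) = as^4 + bs^3 + cs^2 + ds + e. Substituting each data point gives a linear system:
  e = 3
  a + b + c + d + e = 21/2
  81a + 27b + 9c + 3d + e = 363/2
  256a + 64b + 16c + 4d + e = 519
  625a + 125b + 25c + 5d + e = 2441/2
Solving the system yields a = 2, b = -3/2, c = 6, d = 1, e = 3.
So g(s) = 2s^4 - (3/2)s^3 + 6s^2 + s + 3.
Then g(2) = 49.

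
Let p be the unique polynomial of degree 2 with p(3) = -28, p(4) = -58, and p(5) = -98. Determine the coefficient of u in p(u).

Write p(u) = au^2 + bu + c. Substituting each data point gives a linear system:
  9a + 3b + c = -28
  16a + 4b + c = -58
  25a + 5b + c = -98
Solving the system yields a = -5, b = 5, c = 2.
So p(u) = -5u² + 5u + 2.
The coefficient of u is 5.

5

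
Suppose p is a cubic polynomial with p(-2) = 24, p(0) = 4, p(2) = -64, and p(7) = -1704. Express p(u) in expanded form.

Using the Lagrange interpolation formula with nodes -2, 0, 2, 7:
  L_0(u) = u(u - 2)(u - 7) / -72
  L_1(u) = (u + 2)(u - 2)(u - 7) / 28
  L_2(u) = (u + 2)u(u - 7) / -40
  L_3(u) = (u + 2)u(u - 2) / 315
Then p(u) = 24·L_0(u) + 4·L_1(u) - 64·L_2(u) - 1704·L_3(u).
Expanding and collecting terms gives p(u) = -4u^3 - 6u^2 - 6u + 4.
Check: p(7) = -1704. ✓

p(u) = -4u^3 - 6u^2 - 6u + 4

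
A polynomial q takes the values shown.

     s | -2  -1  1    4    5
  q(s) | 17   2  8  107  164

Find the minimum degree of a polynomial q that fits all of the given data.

Divided differences on the nodes -2, -1, 1, 4, 5:
  order 0: 17  2  8  107  164
  order 1: -15  3  33  57
  order 2: 6  6  6
  order 3: 0  0
  order 4: 0
The order-2 divided differences are all 6 (nonzero) and every higher order vanishes, so the data lies on a polynomial of degree exactly 2.

2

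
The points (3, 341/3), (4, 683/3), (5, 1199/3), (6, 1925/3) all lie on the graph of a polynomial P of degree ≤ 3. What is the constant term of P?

Write P(s) = as^3 + bs^2 + cs + d. Substituting each data point gives a linear system:
  27a + 9b + 3c + d = 341/3
  64a + 16b + 4c + d = 683/3
  125a + 25b + 5c + d = 1199/3
  216a + 36b + 6c + d = 1925/3
Solving the system yields a = 2, b = 5, c = 5, d = -1/3.
So P(s) = 2s³ + 5s² + 5s - 1/3.
The constant term is -1/3.

-1/3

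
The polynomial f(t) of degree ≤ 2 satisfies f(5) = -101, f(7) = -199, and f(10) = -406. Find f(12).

Using the Lagrange interpolation formula with nodes 5, 7, 10:
  L_0(t) = (t - 7)(t - 10) / 10
  L_1(t) = (t - 5)(t - 10) / -6
  L_2(t) = (t - 5)(t - 7) / 15
Then f(t) = -101·L_0(t) - 199·L_1(t) - 406·L_2(t).
Expanding and collecting terms gives f(t) = -4t² - t + 4.
Evaluating at t = 12: f(12) = -584.

-584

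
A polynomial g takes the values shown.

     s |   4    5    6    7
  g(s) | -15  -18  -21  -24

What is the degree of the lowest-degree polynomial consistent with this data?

1

Forward differences of the values at s = 4, 5, 6, 7:
  g  : -15  -18  -21  -24
  Δ  : -3  -3  -3
  Δ^2: 0  0
  Δ^3: 0
The first differences are constant (-3) and nonzero, while all higher differences vanish, so the minimal degree is 1.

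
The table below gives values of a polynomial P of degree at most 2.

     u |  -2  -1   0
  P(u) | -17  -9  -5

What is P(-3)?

-29

Forward differences of the values at u = -2, -1, 0:
  P  : -17  -9  -5
  Δ  : 8  4
  Δ^2: -4
The second differences are constant, confirming degree 2.
Interpolating (Newton forward form) and evaluating at u = -3 gives P(-3) = -29.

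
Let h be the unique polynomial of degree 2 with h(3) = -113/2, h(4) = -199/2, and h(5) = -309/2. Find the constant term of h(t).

1/2

Write h(t) = at^2 + bt + c. Substituting each data point gives a linear system:
  9a + 3b + c = -113/2
  16a + 4b + c = -199/2
  25a + 5b + c = -309/2
Solving the system yields a = -6, b = -1, c = 1/2.
So h(t) = -6t² - t + 1/2.
The constant term is 1/2.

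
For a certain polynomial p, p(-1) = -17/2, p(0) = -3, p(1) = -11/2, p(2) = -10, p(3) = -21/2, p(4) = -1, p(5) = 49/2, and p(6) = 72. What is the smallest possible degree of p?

3

Forward differences of the values at s = -1, 0, 1, 2, 3, 4, 5, 6:
  p  : -17/2  -3  -11/2  -10  -21/2  -1  49/2  72
  Δ  : 11/2  -5/2  -9/2  -1/2  19/2  51/2  95/2
  Δ^2: -8  -2  4  10  16  22
  Δ^3: 6  6  6  6  6
  Δ^4: 0  0  0  0
  Δ^5: 0  0  0
  Δ^6: 0  0
  Δ^7: 0
The third differences are constant (6) and nonzero, while all higher differences vanish, so the minimal degree is 3.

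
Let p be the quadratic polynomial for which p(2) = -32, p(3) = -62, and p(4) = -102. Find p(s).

p(s) = -5s^2 - 5s - 2

Using the Lagrange interpolation formula with nodes 2, 3, 4:
  L_0(s) = (s - 3)(s - 4) / 2
  L_1(s) = (s - 2)(s - 4) / -1
  L_2(s) = (s - 2)(s - 3) / 2
Then p(s) = -32·L_0(s) - 62·L_1(s) - 102·L_2(s).
Expanding and collecting terms gives p(s) = -5s^2 - 5s - 2.
Check: p(3) = -62. ✓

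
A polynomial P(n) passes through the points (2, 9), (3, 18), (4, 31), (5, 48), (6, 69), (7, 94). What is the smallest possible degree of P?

2

Forward differences of the values at n = 2, 3, 4, 5, 6, 7:
  P  : 9  18  31  48  69  94
  Δ  : 9  13  17  21  25
  Δ^2: 4  4  4  4
  Δ^3: 0  0  0
  Δ^4: 0  0
  Δ^5: 0
The second differences are constant (4) and nonzero, while all higher differences vanish, so the minimal degree is 2.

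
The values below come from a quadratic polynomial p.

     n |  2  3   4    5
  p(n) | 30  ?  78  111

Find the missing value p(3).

The 3 known points determine the degree-2 polynomial uniquely.
Write p(n) = an^2 + bn + c. Substituting each data point gives a linear system:
  4a + 2b + c = 30
  16a + 4b + c = 78
  25a + 5b + c = 111
Solving the system yields a = 3, b = 6, c = 6.
So p(n) = 3n^2 + 6n + 6.
Then p(3) = 51.

51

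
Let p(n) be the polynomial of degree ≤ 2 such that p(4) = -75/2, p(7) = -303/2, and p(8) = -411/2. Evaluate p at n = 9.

-535/2

Using the Lagrange interpolation formula with nodes 4, 7, 8:
  L_0(n) = (n - 7)(n - 8) / 12
  L_1(n) = (n - 4)(n - 8) / -3
  L_2(n) = (n - 4)(n - 7) / 4
Then p(n) = -75/2·L_0(n) - 303/2·L_1(n) - 411/2·L_2(n).
Expanding and collecting terms gives p(n) = -4n² + 6n + 5/2.
Evaluating at n = 9: p(9) = -535/2.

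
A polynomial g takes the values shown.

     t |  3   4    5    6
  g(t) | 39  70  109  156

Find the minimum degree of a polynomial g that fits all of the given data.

2

Forward differences of the values at t = 3, 4, 5, 6:
  g  : 39  70  109  156
  Δ  : 31  39  47
  Δ^2: 8  8
  Δ^3: 0
The second differences are constant (8) and nonzero, while all higher differences vanish, so the minimal degree is 2.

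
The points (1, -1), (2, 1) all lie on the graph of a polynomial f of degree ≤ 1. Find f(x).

Using the Lagrange interpolation formula with nodes 1, 2:
  L_0(x) = (x - 2) / -1
  L_1(x) = (x - 1) / 1
Then f(x) = -1·L_0(x) + 1·L_1(x).
Expanding and collecting terms gives f(x) = 2x - 3.
Check: f(2) = 1. ✓

f(x) = 2x - 3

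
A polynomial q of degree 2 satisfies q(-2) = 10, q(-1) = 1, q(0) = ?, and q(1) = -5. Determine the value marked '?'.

The 3 known points determine the degree-2 polynomial uniquely.
Write q(s) = as^2 + bs + c. Substituting each data point gives a linear system:
  4a - 2b + c = 10
  a - b + c = 1
  a + b + c = -5
Solving the system yields a = 2, b = -3, c = -4.
So q(s) = 2s^2 - 3s - 4.
Then q(0) = -4.

-4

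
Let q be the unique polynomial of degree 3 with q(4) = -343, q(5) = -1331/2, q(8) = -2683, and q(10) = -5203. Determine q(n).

Write q(n) = an^3 + bn^2 + cn + d. Substituting each data point gives a linear system:
  64a + 16b + 4c + d = -343
  125a + 25b + 5c + d = -1331/2
  512a + 64b + 8c + d = -2683
  1000a + 100b + 10c + d = -5203
Solving the system yields a = -5, b = -5/2, c = 5, d = -3.
So q(n) = -5n^3 - (5/2)n^2 + 5n - 3.
Check: q(8) = -2683. ✓

q(n) = -5n^3 - (5/2)n^2 + 5n - 3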